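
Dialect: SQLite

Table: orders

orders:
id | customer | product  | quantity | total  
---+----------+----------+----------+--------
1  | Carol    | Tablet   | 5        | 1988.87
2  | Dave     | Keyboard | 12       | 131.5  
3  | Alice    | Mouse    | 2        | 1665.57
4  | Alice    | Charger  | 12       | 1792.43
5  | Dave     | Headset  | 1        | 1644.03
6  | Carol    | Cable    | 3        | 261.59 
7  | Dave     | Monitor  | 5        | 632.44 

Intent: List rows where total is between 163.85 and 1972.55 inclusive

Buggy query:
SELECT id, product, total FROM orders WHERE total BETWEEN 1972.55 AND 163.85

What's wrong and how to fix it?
Bug: The bounds are reversed; BETWEEN a AND b requires a <= b to match anything

Fix: Swap the bounds so the smaller value comes first

Corrected query:
SELECT id, product, total FROM orders WHERE total BETWEEN 163.85 AND 1972.55

Result:
id | product | total  
---+---------+--------
3  | Mouse   | 1665.57
4  | Charger | 1792.43
5  | Headset | 1644.03
6  | Cable   | 261.59 
7  | Monitor | 632.44 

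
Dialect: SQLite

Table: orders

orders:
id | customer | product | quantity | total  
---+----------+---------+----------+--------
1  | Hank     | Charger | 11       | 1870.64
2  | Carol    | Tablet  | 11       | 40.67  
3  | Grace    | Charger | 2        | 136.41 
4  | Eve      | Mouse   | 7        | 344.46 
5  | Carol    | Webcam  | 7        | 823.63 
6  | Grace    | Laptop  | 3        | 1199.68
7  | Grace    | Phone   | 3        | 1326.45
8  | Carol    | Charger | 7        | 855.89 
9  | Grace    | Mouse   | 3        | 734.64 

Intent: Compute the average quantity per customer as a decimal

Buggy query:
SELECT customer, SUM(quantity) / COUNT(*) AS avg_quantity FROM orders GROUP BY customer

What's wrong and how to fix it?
Bug: Both operands are integers, so '/' performs integer division and truncates

Fix: Multiply by 1.0 (or CAST to REAL) to force floating-point division

Corrected query:
SELECT customer, SUM(quantity) * 1.0 / COUNT(*) AS avg_quantity FROM orders GROUP BY customer

Result:
customer | avg_quantity
---------+-------------
Carol    | 8.333333    
Eve      | 7           
Grace    | 2.75        
Hank     | 11          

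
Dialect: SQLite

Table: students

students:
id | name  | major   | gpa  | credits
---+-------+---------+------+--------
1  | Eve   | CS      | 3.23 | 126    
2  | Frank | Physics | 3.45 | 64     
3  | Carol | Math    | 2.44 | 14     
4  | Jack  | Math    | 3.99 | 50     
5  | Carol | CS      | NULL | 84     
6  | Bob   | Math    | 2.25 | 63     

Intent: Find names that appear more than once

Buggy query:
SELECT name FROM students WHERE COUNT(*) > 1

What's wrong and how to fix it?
Bug: WHERE can't reference COUNT(*); aggregates are computed after WHERE

Fix: GROUP BY name, then filter groups with HAVING COUNT(*) > 1

Corrected query:
SELECT name FROM students GROUP BY name HAVING COUNT(*) > 1

Result:
name 
-----
Carol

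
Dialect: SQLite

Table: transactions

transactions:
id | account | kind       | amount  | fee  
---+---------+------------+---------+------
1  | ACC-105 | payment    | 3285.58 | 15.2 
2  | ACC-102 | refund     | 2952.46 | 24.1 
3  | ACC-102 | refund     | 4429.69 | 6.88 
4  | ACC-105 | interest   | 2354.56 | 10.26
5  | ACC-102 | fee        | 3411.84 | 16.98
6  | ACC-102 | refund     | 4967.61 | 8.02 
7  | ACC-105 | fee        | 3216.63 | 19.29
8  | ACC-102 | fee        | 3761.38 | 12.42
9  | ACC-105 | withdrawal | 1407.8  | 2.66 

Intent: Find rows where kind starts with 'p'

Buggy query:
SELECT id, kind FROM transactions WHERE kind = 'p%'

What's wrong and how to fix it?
Bug: Wildcards only work with LIKE; '=' treats '%' as a literal character

Fix: Replace '=' with LIKE so 'p%' is treated as a pattern

Corrected query:
SELECT id, kind FROM transactions WHERE kind LIKE 'p%'

Result:
id | kind   
---+--------
1  | payment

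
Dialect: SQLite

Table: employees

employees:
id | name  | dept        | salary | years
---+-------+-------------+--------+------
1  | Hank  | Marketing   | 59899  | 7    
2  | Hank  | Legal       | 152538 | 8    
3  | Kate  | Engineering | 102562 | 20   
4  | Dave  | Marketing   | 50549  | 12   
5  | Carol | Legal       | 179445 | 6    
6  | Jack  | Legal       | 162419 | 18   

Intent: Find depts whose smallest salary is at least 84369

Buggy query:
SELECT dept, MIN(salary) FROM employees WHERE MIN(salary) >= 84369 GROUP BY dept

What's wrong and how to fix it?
Bug: MIN() in WHERE is a misuse of aggregate

Fix: Replace WHERE with HAVING after the GROUP BY

Corrected query:
SELECT dept, MIN(salary) FROM employees GROUP BY dept HAVING MIN(salary) >= 84369

Result:
dept        | MIN(salary)
------------+------------
Engineering | 102562     
Legal       | 152538     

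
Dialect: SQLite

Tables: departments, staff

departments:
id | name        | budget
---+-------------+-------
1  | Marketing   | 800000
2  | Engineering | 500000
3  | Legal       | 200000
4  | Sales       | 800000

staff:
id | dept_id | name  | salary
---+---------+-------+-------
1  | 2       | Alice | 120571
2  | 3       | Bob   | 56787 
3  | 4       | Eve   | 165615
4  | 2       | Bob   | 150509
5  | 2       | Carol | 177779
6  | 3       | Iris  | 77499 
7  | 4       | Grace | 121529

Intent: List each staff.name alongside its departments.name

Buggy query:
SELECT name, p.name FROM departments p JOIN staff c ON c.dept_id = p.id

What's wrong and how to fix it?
Bug: 'name' exists in both joined tables, so the database can't tell which one is meant

Fix: Prefix ambiguous columns with the table alias

Corrected query:
SELECT c.name, p.name FROM departments p JOIN staff c ON c.dept_id = p.id

Result:
name  | name       
------+------------
Alice | Engineering
Bob   | Legal      
Eve   | Sales      
Bob   | Engineering
Carol | Engineering
Iris  | Legal      
Grace | Sales      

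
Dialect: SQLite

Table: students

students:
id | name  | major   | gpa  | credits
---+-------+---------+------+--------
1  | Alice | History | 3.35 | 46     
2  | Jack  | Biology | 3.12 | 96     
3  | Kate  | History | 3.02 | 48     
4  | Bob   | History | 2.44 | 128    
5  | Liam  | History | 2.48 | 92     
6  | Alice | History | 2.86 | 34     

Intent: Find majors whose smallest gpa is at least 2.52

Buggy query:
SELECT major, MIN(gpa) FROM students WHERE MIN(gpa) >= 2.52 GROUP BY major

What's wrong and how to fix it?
Bug: MIN() in WHERE is a misuse of aggregate

Fix: Use HAVING for the per-group MIN condition

Corrected query:
SELECT major, MIN(gpa) FROM students GROUP BY major HAVING MIN(gpa) >= 2.52

Result:
major   | MIN(gpa)
--------+---------
Biology | 3.12    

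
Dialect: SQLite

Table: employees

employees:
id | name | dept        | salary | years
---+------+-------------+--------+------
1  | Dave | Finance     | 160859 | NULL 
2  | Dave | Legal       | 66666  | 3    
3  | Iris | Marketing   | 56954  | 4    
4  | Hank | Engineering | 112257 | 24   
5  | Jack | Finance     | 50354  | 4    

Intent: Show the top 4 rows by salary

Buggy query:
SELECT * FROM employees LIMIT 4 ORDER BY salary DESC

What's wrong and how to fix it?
Bug: LIMIT must come after ORDER BY

Fix: Sort with ORDER BY, then apply LIMIT

Corrected query:
SELECT * FROM employees ORDER BY salary DESC LIMIT 4

Result:
id | name | dept        | salary | years
---+------+-------------+--------+------
1  | Dave | Finance     | 160859 | NULL 
4  | Hank | Engineering | 112257 | 24   
2  | Dave | Legal       | 66666  | 3    
3  | Iris | Marketing   | 56954  | 4    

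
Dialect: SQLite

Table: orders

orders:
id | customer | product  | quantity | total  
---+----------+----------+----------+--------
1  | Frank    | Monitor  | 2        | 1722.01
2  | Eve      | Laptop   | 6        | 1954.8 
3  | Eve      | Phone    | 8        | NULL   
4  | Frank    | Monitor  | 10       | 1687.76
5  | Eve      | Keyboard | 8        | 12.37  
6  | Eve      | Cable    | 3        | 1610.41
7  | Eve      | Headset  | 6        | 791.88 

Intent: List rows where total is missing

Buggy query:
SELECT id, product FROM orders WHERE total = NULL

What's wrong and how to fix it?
Bug: Comparing to NULL with '=' never matches; NULL = NULL is unknown, not true

Fix: Use IS NULL to test for NULL

Corrected query:
SELECT id, product FROM orders WHERE total IS NULL

Result:
id | product
---+--------
3  | Phone  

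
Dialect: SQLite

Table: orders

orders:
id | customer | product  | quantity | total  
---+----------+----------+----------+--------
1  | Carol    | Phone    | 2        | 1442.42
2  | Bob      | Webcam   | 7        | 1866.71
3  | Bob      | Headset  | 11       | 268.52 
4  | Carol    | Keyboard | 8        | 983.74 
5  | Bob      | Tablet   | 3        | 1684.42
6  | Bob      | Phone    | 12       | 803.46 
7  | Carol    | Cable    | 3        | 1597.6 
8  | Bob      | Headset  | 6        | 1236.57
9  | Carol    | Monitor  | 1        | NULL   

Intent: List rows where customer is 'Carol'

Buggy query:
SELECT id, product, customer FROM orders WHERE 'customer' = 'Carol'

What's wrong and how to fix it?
Bug: Single quotes denote string literals in SQL; the column name is being compared as a constant string

Fix: Remove the quotes around the column name (or use double quotes for an identifier)

Corrected query:
SELECT id, product, customer FROM orders WHERE customer = 'Carol'

Result:
id | product  | customer
---+----------+---------
1  | Phone    | Carol   
4  | Keyboard | Carol   
7  | Cable    | Carol   
9  | Monitor  | Carol   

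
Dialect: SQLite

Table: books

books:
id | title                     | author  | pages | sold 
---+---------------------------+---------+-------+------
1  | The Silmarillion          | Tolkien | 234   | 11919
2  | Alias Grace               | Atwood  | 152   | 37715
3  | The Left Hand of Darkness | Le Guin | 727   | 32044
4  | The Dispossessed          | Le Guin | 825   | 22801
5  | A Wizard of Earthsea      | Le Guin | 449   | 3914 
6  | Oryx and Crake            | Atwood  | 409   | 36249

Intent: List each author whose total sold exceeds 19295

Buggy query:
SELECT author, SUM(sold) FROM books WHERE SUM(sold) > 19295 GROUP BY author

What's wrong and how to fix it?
Bug: SUM(sold) is an aggregate, but WHERE filters rows before aggregation

Fix: Move the aggregate condition to a HAVING clause

Corrected query:
SELECT author, SUM(sold) FROM books GROUP BY author HAVING SUM(sold) > 19295

Result:
author  | SUM(sold)
--------+----------
Atwood  | 73964    
Le Guin | 58759    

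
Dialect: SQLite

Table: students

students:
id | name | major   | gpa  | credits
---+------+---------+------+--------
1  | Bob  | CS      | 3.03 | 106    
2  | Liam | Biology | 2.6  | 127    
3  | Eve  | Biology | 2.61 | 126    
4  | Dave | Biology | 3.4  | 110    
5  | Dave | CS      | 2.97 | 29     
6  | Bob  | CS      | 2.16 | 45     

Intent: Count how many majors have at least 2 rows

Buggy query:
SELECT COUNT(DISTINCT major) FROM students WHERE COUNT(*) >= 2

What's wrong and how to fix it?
Bug: WHERE filters individual rows, not groups, so a group-level COUNT is invalid there

Fix: Group first with HAVING COUNT(*) >= 2, then COUNT the resulting groups

Corrected query:
SELECT COUNT(*) FROM (SELECT major FROM students GROUP BY major HAVING COUNT(*) >= 2)

Result:
COUNT(*)
--------
2       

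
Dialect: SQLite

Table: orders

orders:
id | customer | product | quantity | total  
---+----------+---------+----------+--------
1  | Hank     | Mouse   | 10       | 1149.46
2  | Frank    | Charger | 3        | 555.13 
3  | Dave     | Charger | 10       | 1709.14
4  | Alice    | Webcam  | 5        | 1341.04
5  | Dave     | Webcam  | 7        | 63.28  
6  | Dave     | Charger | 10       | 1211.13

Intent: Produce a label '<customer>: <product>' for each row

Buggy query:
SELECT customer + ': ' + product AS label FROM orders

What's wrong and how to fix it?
Bug: SQLite uses || for string concatenation; + coerces text to numbers (yielding 0)

Fix: Use the || operator for string concatenation

Corrected query:
SELECT customer || ': ' || product AS label FROM orders

Result:
label         
--------------
Hank: Mouse   
Frank: Charger
Dave: Charger 
Alice: Webcam 
Dave: Webcam  
Dave: Charger 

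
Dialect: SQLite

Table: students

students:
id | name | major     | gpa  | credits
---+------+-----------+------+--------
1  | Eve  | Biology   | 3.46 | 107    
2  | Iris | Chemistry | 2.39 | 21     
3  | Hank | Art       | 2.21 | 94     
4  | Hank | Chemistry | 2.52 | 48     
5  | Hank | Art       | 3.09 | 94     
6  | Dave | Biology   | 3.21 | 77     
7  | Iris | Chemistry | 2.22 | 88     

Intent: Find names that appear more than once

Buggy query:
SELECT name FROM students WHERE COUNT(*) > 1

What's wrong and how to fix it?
Bug: COUNT(*) is an aggregate and cannot be used in WHERE

Fix: Group first, then use HAVING for the count condition

Corrected query:
SELECT name FROM students GROUP BY name HAVING COUNT(*) > 1

Result:
name
----
Hank
Iris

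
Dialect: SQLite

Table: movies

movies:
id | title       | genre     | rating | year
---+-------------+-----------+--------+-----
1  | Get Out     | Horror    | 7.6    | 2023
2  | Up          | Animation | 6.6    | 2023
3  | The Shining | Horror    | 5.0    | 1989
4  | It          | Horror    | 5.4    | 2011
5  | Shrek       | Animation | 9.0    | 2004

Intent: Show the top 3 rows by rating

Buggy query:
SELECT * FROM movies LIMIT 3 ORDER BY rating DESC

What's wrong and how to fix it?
Bug: LIMIT must come after ORDER BY

Fix: Sort with ORDER BY, then apply LIMIT

Corrected query:
SELECT * FROM movies ORDER BY rating DESC LIMIT 3

Result:
id | title   | genre     | rating | year
---+---------+-----------+--------+-----
5  | Shrek   | Animation | 9      | 2004
1  | Get Out | Horror    | 7.6    | 2023
2  | Up      | Animation | 6.6    | 2023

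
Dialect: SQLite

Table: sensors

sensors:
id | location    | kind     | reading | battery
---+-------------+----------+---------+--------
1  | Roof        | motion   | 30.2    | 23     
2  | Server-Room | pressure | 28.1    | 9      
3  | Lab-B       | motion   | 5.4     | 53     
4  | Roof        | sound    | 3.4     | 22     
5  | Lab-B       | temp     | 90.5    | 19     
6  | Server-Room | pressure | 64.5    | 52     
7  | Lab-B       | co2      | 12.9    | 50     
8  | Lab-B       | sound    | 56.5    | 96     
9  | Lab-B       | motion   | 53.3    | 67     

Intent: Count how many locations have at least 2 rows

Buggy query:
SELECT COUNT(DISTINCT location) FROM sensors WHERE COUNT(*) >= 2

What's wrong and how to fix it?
Bug: COUNT(*) cannot appear in WHERE; the per-group count doesn't exist yet

Fix: Use a subquery that GROUPs and filters with HAVING, then count its rows

Corrected query:
SELECT COUNT(*) FROM (SELECT location FROM sensors GROUP BY location HAVING COUNT(*) >= 2)

Result:
COUNT(*)
--------
3       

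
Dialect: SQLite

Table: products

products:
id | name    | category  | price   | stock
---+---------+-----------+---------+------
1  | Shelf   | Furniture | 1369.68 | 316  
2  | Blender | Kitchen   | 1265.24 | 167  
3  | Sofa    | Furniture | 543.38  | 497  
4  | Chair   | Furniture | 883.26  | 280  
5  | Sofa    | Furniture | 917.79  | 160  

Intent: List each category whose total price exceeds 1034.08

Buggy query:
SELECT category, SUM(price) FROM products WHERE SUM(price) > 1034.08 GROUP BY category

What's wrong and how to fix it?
Bug: SUM(price) is an aggregate, but WHERE filters rows before aggregation

Fix: Use HAVING (which filters groups after aggregation) instead of WHERE

Corrected query:
SELECT category, SUM(price) FROM products GROUP BY category HAVING SUM(price) > 1034.08

Result:
category  | SUM(price)
----------+-----------
Furniture | 3714.11   
Kitchen   | 1265.24   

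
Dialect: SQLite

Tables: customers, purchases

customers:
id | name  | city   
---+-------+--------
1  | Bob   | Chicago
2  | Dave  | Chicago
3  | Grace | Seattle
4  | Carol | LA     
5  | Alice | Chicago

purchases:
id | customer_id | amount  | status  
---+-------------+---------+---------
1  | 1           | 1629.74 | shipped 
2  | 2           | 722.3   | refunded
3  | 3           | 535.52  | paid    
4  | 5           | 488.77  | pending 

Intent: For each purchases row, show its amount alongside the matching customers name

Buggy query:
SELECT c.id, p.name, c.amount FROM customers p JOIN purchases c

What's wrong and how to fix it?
Bug: Missing join condition: each purchases row is matched to all customers rows instead of just its own

Fix: Add ON c.customer_id = p.id to the JOIN

Corrected query:
SELECT c.id, p.name, c.amount FROM customers p JOIN purchases c ON c.customer_id = p.id

Result:
id | name  | amount 
---+-------+--------
1  | Bob   | 1629.74
2  | Dave  | 722.3  
3  | Grace | 535.52 
4  | Alice | 488.77 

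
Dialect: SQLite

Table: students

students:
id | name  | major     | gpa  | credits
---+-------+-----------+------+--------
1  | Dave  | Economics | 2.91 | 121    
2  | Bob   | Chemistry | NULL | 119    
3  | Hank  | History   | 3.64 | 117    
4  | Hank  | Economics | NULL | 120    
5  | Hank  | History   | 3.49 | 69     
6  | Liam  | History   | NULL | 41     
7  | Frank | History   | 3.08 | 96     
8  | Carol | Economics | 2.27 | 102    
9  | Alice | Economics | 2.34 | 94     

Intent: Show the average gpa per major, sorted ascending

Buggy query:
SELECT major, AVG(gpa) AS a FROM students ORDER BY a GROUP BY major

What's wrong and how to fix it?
Bug: GROUP BY must precede ORDER BY

Fix: Move ORDER BY to the end, after GROUP BY

Corrected query:
SELECT major, AVG(gpa) AS a FROM students GROUP BY major ORDER BY a

Result:
major     | a       
----------+---------
Chemistry | NULL    
Economics | 2.506667
History   | 3.403333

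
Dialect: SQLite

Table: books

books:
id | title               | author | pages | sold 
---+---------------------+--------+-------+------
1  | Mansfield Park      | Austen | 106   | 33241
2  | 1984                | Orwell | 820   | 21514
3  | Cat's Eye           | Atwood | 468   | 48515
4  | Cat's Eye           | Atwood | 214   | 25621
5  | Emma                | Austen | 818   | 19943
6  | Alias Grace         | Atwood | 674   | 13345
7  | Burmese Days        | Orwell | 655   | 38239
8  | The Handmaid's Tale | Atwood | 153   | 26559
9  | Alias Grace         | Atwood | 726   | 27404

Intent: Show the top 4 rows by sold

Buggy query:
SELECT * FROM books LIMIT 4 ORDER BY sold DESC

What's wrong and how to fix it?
Bug: LIMIT must come after ORDER BY

Fix: Sort with ORDER BY, then apply LIMIT

Corrected query:
SELECT * FROM books ORDER BY sold DESC LIMIT 4

Result:
id | title          | author | pages | sold 
---+----------------+--------+-------+------
3  | Cat's Eye      | Atwood | 468   | 48515
7  | Burmese Days   | Orwell | 655   | 38239
1  | Mansfield Park | Austen | 106   | 33241
9  | Alias Grace    | Atwood | 726   | 27404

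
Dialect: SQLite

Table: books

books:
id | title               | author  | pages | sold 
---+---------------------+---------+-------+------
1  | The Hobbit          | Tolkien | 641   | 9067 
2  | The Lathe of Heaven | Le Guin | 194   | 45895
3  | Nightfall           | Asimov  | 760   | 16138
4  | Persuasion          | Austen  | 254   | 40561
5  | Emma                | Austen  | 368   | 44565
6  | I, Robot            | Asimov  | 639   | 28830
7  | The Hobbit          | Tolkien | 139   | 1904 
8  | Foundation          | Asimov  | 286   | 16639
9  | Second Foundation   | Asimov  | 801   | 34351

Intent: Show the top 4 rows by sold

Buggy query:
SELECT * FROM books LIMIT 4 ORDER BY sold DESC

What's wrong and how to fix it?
Bug: LIMIT must come after ORDER BY

Fix: Swap the clauses: ORDER BY first, then LIMIT

Corrected query:
SELECT * FROM books ORDER BY sold DESC LIMIT 4

Result:
id | title               | author  | pages | sold 
---+---------------------+---------+-------+------
2  | The Lathe of Heaven | Le Guin | 194   | 45895
5  | Emma                | Austen  | 368   | 44565
4  | Persuasion          | Austen  | 254   | 40561
9  | Second Foundation   | Asimov  | 801   | 34351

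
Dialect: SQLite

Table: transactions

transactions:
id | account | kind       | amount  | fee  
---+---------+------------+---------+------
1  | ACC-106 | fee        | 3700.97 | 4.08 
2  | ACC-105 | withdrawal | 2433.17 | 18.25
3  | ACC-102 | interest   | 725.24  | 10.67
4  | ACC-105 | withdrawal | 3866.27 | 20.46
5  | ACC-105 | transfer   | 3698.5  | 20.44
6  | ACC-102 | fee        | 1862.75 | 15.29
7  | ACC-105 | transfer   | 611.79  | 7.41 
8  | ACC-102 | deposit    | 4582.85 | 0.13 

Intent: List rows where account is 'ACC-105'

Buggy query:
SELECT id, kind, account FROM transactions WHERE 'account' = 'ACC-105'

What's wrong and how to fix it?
Bug: 'account' in single quotes is a string literal, not the column; the comparison is literal-vs-literal and never true

Fix: Reference the column as account without single quotes

Corrected query:
SELECT id, kind, account FROM transactions WHERE account = 'ACC-105'

Result:
id | kind       | account
---+------------+--------
2  | withdrawal | ACC-105
4  | withdrawal | ACC-105
5  | transfer   | ACC-105
7  | transfer   | ACC-105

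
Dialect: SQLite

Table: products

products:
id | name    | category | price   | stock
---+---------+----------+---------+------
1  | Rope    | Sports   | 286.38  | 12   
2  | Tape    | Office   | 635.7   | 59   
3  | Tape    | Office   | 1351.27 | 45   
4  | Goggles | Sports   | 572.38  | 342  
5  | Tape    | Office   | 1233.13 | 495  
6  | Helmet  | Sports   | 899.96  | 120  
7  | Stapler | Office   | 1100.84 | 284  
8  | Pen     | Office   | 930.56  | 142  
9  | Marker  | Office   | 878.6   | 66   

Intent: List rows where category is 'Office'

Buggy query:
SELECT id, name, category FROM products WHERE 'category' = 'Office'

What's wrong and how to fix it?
Bug: 'category' in single quotes is a string literal, not the column; the comparison is literal-vs-literal and never true

Fix: Reference the column as category without single quotes

Corrected query:
SELECT id, name, category FROM products WHERE category = 'Office'

Result:
id | name    | category
---+---------+---------
2  | Tape    | Office  
3  | Tape    | Office  
5  | Tape    | Office  
7  | Stapler | Office  
8  | Pen     | Office  
9  | Marker  | Office  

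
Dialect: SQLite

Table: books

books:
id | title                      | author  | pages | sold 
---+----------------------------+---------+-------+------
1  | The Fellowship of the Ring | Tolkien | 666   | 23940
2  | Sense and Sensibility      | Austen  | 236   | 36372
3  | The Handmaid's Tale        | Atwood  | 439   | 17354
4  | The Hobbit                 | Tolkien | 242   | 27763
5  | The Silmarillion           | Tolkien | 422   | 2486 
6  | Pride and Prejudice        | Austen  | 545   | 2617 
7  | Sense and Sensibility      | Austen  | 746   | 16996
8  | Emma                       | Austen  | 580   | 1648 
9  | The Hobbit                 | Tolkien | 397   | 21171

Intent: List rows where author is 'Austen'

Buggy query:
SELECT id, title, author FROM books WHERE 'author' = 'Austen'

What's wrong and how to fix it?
Bug: 'author' in single quotes is a string literal, not the column; the comparison is literal-vs-literal and never true

Fix: Remove the quotes around the column name (or use double quotes for an identifier)

Corrected query:
SELECT id, title, author FROM books WHERE author = 'Austen'

Result:
id | title                 | author
---+-----------------------+-------
2  | Sense and Sensibility | Austen
6  | Pride and Prejudice   | Austen
7  | Sense and Sensibility | Austen
8  | Emma                  | Austen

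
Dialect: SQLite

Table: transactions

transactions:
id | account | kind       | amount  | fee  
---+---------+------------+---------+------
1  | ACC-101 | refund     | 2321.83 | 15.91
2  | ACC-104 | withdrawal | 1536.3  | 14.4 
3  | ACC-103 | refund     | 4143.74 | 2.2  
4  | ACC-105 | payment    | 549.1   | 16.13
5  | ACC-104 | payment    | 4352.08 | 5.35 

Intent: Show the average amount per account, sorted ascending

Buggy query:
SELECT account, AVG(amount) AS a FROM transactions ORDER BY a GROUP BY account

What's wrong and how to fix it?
Bug: GROUP BY must precede ORDER BY

Fix: Reorder: SELECT … FROM … GROUP BY … ORDER BY …

Corrected query:
SELECT account, AVG(amount) AS a FROM transactions GROUP BY account ORDER BY a

Result:
account | a      
--------+--------
ACC-105 | 549.1  
ACC-101 | 2321.83
ACC-104 | 2944.19
ACC-103 | 4143.74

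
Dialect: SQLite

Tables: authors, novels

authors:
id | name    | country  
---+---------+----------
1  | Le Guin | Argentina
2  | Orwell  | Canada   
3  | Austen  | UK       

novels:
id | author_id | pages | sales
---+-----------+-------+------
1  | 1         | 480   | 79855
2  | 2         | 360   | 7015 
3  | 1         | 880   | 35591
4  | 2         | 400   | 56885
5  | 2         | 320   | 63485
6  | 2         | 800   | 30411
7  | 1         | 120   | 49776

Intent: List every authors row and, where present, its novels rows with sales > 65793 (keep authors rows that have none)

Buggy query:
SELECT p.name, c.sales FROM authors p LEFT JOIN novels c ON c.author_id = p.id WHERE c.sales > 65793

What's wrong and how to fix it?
Bug: A WHERE condition on the right-hand table after LEFT JOIN drops unmatched parents

Fix: Move the right-table condition into the ON clause so unmatched parents are kept

Corrected query:
SELECT p.name, c.sales FROM authors p LEFT JOIN novels c ON c.author_id = p.id AND c.sales > 65793

Result:
name    | sales
--------+------
Le Guin | 79855
Orwell  | NULL 
Austen  | NULL 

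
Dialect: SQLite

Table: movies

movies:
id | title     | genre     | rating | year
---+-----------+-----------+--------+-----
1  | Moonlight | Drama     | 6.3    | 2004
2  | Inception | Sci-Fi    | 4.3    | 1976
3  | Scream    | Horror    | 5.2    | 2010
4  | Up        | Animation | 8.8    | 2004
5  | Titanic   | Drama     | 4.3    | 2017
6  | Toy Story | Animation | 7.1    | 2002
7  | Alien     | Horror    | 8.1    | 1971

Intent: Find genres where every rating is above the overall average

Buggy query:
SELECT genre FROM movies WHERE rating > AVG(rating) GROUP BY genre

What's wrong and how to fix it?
Bug: AVG() is an aggregate; it can't sit directly in WHERE

Fix: Use a subquery for AVG and a HAVING MIN(...) filter so the condition holds for every row in the group

Corrected query:
SELECT genre FROM movies GROUP BY genre HAVING MIN(rating) > (SELECT AVG(rating) FROM movies)

Result:
genre    
---------
Animation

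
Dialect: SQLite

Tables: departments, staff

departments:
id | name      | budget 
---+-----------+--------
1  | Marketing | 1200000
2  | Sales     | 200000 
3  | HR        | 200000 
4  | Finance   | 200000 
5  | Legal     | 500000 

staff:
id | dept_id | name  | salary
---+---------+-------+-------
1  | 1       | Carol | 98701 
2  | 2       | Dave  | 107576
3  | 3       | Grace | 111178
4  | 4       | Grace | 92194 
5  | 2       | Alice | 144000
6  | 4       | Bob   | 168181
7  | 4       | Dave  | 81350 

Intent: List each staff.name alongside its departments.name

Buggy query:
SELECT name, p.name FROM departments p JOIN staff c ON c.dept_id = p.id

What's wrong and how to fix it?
Bug: 'name' exists in both joined tables, so the database can't tell which one is meant

Fix: Qualify the column with its table alias (c.name)

Corrected query:
SELECT c.name, p.name FROM departments p JOIN staff c ON c.dept_id = p.id

Result:
name  | name     
------+----------
Carol | Marketing
Dave  | Sales    
Grace | HR       
Grace | Finance  
Alice | Sales    
Bob   | Finance  
Dave  | Finance  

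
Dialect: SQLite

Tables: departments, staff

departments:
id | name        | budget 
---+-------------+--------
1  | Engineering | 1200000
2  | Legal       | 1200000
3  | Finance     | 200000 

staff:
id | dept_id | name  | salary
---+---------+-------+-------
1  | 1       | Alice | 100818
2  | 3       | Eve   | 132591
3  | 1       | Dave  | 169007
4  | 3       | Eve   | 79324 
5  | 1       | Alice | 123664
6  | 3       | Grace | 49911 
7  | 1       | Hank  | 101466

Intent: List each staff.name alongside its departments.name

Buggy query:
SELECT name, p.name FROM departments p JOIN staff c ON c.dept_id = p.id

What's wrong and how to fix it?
Bug: 'name' exists in both joined tables, so the database can't tell which one is meant

Fix: Prefix ambiguous columns with the table alias

Corrected query:
SELECT c.name, p.name FROM departments p JOIN staff c ON c.dept_id = p.id

Result:
name  | name       
------+------------
Alice | Engineering
Eve   | Finance    
Dave  | Engineering
Eve   | Finance    
Alice | Engineering
Grace | Finance    
Hank  | Engineering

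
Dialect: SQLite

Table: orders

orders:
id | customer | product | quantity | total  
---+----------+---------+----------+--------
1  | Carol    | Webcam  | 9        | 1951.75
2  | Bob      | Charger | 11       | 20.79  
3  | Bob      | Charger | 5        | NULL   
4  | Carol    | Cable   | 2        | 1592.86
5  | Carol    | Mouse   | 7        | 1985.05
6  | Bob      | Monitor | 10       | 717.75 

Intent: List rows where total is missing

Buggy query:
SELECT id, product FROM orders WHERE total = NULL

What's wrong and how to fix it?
Bug: Comparing to NULL with '=' never matches; NULL = NULL is unknown, not true

Fix: Replace '= NULL' with 'IS NULL'

Corrected query:
SELECT id, product FROM orders WHERE total IS NULL

Result:
id | product
---+--------
3  | Charger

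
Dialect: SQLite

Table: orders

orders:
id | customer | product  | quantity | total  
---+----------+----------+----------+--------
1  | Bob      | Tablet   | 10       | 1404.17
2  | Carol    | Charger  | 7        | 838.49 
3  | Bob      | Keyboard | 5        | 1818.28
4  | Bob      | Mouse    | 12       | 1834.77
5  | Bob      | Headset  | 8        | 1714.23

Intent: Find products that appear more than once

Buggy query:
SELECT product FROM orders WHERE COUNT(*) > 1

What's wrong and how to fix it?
Bug: WHERE can't reference COUNT(*); aggregates are computed after WHERE

Fix: GROUP BY product, then filter groups with HAVING COUNT(*) > 1

Corrected query:
SELECT product FROM orders GROUP BY product HAVING COUNT(*) > 1

Result:
(no rows)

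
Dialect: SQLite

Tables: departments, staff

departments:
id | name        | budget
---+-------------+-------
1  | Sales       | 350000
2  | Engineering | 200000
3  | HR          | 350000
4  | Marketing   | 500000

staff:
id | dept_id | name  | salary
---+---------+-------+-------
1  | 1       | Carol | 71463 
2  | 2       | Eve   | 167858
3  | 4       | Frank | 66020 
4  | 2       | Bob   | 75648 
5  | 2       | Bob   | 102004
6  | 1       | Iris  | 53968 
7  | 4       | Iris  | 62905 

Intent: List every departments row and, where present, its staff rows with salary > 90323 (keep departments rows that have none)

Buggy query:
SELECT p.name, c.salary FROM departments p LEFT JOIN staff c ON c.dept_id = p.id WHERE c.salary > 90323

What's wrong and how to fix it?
Bug: Filtering c.salary in WHERE discards the NULL rows produced by LEFT JOIN, turning it into an inner join

Fix: Put 'c.salary > 90323' in the JOIN's ON clause instead of WHERE

Corrected query:
SELECT p.name, c.salary FROM departments p LEFT JOIN staff c ON c.dept_id = p.id AND c.salary > 90323

Result:
name        | salary
------------+-------
Sales       | NULL  
Engineering | 102004
Engineering | 167858
HR          | NULL  
Marketing   | NULL  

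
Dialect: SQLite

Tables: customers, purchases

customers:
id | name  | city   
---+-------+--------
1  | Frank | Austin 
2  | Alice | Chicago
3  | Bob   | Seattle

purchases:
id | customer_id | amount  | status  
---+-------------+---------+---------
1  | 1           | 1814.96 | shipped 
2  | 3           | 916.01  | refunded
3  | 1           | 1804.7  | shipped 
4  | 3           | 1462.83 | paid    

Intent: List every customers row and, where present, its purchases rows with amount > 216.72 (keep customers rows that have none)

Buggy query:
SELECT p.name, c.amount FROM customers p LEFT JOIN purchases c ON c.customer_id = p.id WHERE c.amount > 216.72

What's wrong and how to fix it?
Bug: Filtering c.amount in WHERE discards the NULL rows produced by LEFT JOIN, turning it into an inner join

Fix: Move the right-table condition into the ON clause so unmatched parents are kept

Corrected query:
SELECT p.name, c.amount FROM customers p LEFT JOIN purchases c ON c.customer_id = p.id AND c.amount > 216.72

Result:
name  | amount 
------+--------
Frank | 1804.7 
Frank | 1814.96
Alice | NULL   
Bob   | 916.01 
Bob   | 1462.83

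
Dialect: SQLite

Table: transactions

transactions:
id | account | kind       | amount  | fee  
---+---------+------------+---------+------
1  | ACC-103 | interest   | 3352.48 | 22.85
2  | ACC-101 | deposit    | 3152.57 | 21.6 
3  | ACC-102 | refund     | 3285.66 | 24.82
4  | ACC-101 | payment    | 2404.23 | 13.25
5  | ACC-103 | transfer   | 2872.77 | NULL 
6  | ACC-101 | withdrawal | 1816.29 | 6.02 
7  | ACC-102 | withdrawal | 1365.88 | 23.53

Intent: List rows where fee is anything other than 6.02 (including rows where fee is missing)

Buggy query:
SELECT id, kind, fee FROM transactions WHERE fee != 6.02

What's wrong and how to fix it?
Bug: Inequality against NULL is unknown, not true; rows with NULL are dropped

Fix: Handle NULL separately with IS NULL alongside the inequality

Corrected query:
SELECT id, kind, fee FROM transactions WHERE fee != 6.02 OR fee IS NULL

Result:
id | kind       | fee  
---+------------+------
1  | interest   | 22.85
2  | deposit    | 21.6 
3  | refund     | 24.82
4  | payment    | 13.25
5  | transfer   | NULL 
7  | withdrawal | 23.53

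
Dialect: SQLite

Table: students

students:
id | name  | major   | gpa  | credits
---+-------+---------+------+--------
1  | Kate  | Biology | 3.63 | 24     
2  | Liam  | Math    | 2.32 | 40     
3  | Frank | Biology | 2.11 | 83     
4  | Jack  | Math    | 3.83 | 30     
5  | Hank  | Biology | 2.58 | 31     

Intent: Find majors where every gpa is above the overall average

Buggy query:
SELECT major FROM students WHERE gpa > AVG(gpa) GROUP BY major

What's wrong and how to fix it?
Bug: AVG() is an aggregate; it can't sit directly in WHERE

Fix: Use a subquery for AVG and a HAVING MIN(...) filter so the condition holds for every row in the group

Corrected query:
SELECT major FROM students GROUP BY major HAVING MIN(gpa) > (SELECT AVG(gpa) FROM students)

Result:
(no rows)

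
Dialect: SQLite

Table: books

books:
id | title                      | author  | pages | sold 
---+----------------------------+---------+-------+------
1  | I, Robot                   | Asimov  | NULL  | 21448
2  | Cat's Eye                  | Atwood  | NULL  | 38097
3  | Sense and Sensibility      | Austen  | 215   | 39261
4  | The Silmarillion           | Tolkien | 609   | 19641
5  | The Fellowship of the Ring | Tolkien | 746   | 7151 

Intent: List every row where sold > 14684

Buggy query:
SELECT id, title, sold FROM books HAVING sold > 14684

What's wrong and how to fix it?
Bug: This is a non-aggregate query (no GROUP BY, no aggregates), so in SQLite the HAVING clause is invalid here; a row-level condition belongs in WHERE

Fix: Replace HAVING with WHERE since the condition applies to individual rows

Corrected query:
SELECT id, title, sold FROM books WHERE sold > 14684

Result:
id | title                 | sold 
---+-----------------------+------
1  | I, Robot              | 21448
2  | Cat's Eye             | 38097
3  | Sense and Sensibility | 39261
4  | The Silmarillion      | 19641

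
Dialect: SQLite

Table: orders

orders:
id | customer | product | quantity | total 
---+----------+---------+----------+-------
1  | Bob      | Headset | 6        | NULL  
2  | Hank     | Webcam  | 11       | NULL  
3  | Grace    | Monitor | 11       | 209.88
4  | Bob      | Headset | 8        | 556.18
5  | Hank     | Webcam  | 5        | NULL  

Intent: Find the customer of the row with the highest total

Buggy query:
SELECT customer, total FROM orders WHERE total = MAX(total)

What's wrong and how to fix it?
Bug: MAX(total) is an aggregate and cannot be used directly in WHERE

Fix: Wrap MAX in a scalar subquery so WHERE compares against a single value

Corrected query:
SELECT customer, total FROM orders WHERE total = (SELECT MAX(total) FROM orders)

Result:
customer | total 
---------+-------
Bob      | 556.18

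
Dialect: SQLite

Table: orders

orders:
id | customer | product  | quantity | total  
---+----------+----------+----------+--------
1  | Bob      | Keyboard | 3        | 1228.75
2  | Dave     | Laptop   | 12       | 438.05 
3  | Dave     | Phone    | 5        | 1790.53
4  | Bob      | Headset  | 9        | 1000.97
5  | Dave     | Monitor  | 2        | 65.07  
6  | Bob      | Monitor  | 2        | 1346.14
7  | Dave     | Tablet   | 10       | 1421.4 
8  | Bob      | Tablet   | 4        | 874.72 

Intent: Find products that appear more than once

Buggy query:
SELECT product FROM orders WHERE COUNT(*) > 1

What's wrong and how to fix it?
Bug: COUNT(*) is an aggregate and cannot be used in WHERE

Fix: Group first, then use HAVING for the count condition

Corrected query:
SELECT product FROM orders GROUP BY product HAVING COUNT(*) > 1

Result:
product
-------
Monitor
Tablet 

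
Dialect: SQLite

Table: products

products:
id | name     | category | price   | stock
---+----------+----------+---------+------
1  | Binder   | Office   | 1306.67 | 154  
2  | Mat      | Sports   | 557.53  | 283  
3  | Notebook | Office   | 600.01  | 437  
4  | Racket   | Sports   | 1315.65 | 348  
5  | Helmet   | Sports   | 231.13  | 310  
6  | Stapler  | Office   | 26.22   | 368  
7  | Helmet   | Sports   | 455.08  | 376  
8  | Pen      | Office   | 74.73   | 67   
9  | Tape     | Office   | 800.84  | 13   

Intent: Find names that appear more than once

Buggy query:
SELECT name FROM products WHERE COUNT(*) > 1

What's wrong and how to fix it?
Bug: COUNT(*) is an aggregate and cannot be used in WHERE

Fix: Group first, then use HAVING for the count condition

Corrected query:
SELECT name FROM products GROUP BY name HAVING COUNT(*) > 1

Result:
name  
------
Helmet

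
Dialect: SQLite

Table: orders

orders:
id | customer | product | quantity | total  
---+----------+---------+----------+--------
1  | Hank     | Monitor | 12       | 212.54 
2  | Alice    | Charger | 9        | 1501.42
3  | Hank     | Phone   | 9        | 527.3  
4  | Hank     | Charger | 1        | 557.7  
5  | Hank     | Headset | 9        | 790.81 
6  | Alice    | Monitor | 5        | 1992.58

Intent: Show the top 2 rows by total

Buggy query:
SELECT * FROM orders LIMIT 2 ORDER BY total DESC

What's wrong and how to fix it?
Bug: LIMIT must come after ORDER BY

Fix: Sort with ORDER BY, then apply LIMIT

Corrected query:
SELECT * FROM orders ORDER BY total DESC LIMIT 2

Result:
id | customer | product | quantity | total  
---+----------+---------+----------+--------
6  | Alice    | Monitor | 5        | 1992.58
2  | Alice    | Charger | 9        | 1501.42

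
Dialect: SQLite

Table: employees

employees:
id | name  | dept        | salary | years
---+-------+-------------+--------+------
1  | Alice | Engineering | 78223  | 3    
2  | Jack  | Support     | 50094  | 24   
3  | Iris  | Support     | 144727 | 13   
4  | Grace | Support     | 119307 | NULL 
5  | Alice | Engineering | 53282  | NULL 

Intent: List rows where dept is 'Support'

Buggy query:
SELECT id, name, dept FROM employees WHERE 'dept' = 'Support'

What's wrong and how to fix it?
Bug: Single quotes denote string literals in SQL; the column name is being compared as a constant string

Fix: Reference the column as dept without single quotes

Corrected query:
SELECT id, name, dept FROM employees WHERE dept = 'Support'

Result:
id | name  | dept   
---+-------+--------
2  | Jack  | Support
3  | Iris  | Support
4  | Grace | Support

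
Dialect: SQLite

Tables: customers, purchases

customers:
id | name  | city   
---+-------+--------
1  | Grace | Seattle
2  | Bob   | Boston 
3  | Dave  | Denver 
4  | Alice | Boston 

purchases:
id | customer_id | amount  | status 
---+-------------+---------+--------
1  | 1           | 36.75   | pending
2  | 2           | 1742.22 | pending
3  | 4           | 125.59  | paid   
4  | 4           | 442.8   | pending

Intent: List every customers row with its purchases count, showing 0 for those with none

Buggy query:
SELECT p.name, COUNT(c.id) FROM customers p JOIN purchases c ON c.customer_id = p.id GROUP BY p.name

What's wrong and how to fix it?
Bug: INNER JOIN drops customers rows that have no matching purchases rows

Fix: Use LEFT JOIN so parents without children still appear (COUNT(c.id) gives 0)

Corrected query:
SELECT p.name, COUNT(c.id) FROM customers p LEFT JOIN purchases c ON c.customer_id = p.id GROUP BY p.name

Result:
name  | COUNT(c.id)
------+------------
Alice | 2          
Bob   | 1          
Dave  | 0          
Grace | 1          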